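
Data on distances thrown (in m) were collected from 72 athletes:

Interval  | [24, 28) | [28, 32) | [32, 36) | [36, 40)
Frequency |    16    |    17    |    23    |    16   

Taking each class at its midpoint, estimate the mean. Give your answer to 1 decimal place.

Midpoints: 26, 30, 34, 38
Σfm = 16×26 + 17×30 + 23×34 + 16×38 = 2316
n = Σf = 72
Mean = 2316 / 72 = 32.1667

32.2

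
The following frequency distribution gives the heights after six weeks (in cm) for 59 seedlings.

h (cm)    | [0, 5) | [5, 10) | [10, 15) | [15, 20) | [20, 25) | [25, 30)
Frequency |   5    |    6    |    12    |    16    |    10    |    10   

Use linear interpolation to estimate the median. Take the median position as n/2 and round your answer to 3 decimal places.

Cumulative frequencies: 5, 11, 23, 39, 49, 59
n = 59; position = n/2 = 29.5.
This falls in the class [15, 20): L = 15, F = 23, f = 16, h = 5.
Median ≈ 15 + ((29.5 − 23) / 16) × 5 = 17.0312

17.031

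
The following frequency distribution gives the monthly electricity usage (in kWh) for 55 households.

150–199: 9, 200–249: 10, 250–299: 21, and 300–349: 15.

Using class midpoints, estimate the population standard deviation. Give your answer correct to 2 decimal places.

51.31

Midpoints: 174.5, 224.5, 274.5, 324.5
n = 55, Σfm = 14447.5, mean = 262.6818
Σfm² = 3939913.75
Σf(m − x̄)² = Σfm² − (Σfm)²/n = 3939913.75 − 14447.5²/55 = 144818.1818
Population variance = 144818.1818 / 55 = 2633.0579
Standard deviation = √2633.0579 = 51.3133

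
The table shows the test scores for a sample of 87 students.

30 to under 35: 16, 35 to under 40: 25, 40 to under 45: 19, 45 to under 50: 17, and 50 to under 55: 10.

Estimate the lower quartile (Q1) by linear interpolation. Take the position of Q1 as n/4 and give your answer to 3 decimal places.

Cumulative frequencies: 16, 41, 60, 77, 87
n = 87; position = n/4 = 21.75.
This falls in the class 35 to under 40: L = 35, F = 16, f = 25, h = 5.
Lower quartile ≈ 35 + ((21.75 − 16) / 25) × 5 = 36.1500

36.150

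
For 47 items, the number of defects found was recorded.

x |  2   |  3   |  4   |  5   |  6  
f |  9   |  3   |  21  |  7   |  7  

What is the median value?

4

Cumulative frequencies: 9, 12, 33, 40, 47
n = 47, so the median is the value in position (n+1)/2 = 24.
Position 24 falls at value 4.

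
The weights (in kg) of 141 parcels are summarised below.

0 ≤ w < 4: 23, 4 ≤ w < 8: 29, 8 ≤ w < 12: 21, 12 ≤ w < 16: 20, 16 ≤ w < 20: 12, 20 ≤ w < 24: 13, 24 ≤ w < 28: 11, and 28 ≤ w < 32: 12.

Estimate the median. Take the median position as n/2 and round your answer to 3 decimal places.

11.524

Cumulative frequencies: 23, 52, 73, 93, 105, 118, 129, 141
n = 141; position = n/2 = 70.5.
This falls in the class 8 ≤ w < 12: L = 8, F = 52, f = 21, h = 4.
Median ≈ 8 + ((70.5 − 52) / 21) × 4 = 11.5238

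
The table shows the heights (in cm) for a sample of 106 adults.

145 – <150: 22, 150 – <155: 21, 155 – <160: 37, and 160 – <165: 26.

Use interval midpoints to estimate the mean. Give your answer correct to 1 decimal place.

Midpoints: 147.5, 152.5, 157.5, 162.5
Σfm = 22×147.5 + 21×152.5 + 37×157.5 + 26×162.5 = 16500
n = Σf = 106
Mean = 16500 / 106 = 155.6604

155.7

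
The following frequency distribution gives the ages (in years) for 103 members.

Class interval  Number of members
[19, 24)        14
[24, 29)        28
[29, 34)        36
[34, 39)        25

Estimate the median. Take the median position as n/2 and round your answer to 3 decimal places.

30.319

Cumulative frequencies: 14, 42, 78, 103
n = 103; position = n/2 = 51.5.
This falls in the class [29, 34): L = 29, F = 42, f = 36, h = 5.
Median ≈ 29 + ((51.5 − 42) / 36) × 5 = 30.3194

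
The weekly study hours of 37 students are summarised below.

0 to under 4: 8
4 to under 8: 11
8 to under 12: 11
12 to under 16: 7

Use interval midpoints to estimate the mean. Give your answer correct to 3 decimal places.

Midpoints: 2, 6, 10, 14
Σfm = 8×2 + 11×6 + 11×10 + 7×14 = 290
n = Σf = 37
Mean = 290 / 37 = 7.8378

7.838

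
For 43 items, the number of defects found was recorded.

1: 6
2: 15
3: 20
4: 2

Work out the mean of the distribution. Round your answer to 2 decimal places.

Values: 1, 2, 3, 4
Σfx = 6×1 + 15×2 + 20×3 + 2×4 = 104
n = Σf = 43
Mean = 104 / 43 = 2.4186

2.42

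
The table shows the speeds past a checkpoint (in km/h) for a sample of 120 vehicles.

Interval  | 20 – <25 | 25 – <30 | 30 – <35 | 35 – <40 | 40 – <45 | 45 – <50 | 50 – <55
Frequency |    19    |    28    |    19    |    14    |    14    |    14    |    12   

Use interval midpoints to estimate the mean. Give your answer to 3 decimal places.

Midpoints: 22.5, 27.5, 32.5, 37.5, 42.5, 47.5, 52.5
Σfm = 19×22.5 + 28×27.5 + 19×32.5 + 14×37.5 + 14×42.5 + 14×47.5 + 12×52.5 = 4230
n = Σf = 120
Mean = 4230 / 120 = 35.2500

35.250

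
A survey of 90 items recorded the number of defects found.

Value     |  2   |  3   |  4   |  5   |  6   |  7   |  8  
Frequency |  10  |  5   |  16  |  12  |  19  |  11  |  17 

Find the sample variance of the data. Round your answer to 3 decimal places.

3.681

Values: 2, 3, 4, 5, 6, 7, 8
n = 90, Σfx = 486, mean = 5.4000
Σfx² = 2952
Σf(x − x̄)² = Σfx² − (Σfx)²/n = 2952 − 486²/90 = 327.6000
Sample variance = 327.6000 / 89 = 3.6809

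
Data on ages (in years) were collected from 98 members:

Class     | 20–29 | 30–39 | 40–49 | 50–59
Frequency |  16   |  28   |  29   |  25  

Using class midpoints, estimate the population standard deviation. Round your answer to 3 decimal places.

10.326

Midpoints: 24.5, 34.5, 44.5, 54.5
n = 98, Σfm = 4011, mean = 40.9286
Σfm² = 174614.5
Σf(m − x̄)² = Σfm² − (Σfm)²/n = 174614.5 − 4011²/98 = 10450.0000
Population variance = 10450.0000 / 98 = 106.6327
Standard deviation = √106.6327 = 10.3263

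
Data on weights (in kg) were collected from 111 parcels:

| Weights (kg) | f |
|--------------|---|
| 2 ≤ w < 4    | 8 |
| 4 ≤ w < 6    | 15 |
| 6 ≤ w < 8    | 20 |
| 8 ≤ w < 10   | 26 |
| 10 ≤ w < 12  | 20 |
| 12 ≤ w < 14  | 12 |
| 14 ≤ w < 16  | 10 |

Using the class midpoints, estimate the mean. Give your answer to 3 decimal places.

Midpoints: 3, 5, 7, 9, 11, 13, 15
Σfm = 8×3 + 15×5 + 20×7 + 26×9 + 20×11 + 12×13 + 10×15 = 999
n = Σf = 111
Mean = 999 / 111 = 9.0000

9.000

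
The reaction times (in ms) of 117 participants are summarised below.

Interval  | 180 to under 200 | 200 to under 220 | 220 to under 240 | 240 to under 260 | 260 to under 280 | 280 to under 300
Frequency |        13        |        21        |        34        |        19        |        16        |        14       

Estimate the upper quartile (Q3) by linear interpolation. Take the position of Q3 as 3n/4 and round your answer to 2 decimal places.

260.94

Cumulative frequencies: 13, 34, 68, 87, 103, 117
n = 117; position = 3n/4 = 87.75.
This falls in the class 260 to under 280: L = 260, F = 87, f = 16, h = 20.
Upper quartile ≈ 260 + ((87.75 − 87) / 16) × 20 = 260.9375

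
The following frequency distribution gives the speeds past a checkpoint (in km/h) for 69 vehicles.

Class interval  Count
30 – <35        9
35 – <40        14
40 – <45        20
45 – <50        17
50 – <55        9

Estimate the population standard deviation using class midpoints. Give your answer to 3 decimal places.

Midpoints: 32.5, 37.5, 42.5, 47.5, 52.5
n = 69, Σfm = 2947.5, mean = 42.7174
Σfm² = 128481.25
Σf(m − x̄)² = Σfm² − (Σfm)²/n = 128481.25 − 2947.5²/69 = 2571.7391
Population variance = 2571.7391 / 69 = 37.2716
Standard deviation = √37.2716 = 6.1050

6.105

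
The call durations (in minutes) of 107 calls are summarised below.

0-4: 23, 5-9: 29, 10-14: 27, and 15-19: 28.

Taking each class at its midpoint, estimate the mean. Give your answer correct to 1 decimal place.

Midpoints: 2, 7, 12, 17
Σfm = 23×2 + 29×7 + 27×12 + 28×17 = 1049
n = Σf = 107
Mean = 1049 / 107 = 9.8037

9.8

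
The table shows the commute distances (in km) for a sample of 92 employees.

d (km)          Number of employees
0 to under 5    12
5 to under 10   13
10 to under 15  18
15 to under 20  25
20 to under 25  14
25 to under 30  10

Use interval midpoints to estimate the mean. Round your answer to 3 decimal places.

Midpoints: 2.5, 7.5, 12.5, 17.5, 22.5, 27.5
Σfm = 12×2.5 + 13×7.5 + 18×12.5 + 25×17.5 + 14×22.5 + 10×27.5 = 1380
n = Σf = 92
Mean = 1380 / 92 = 15.0000

15.000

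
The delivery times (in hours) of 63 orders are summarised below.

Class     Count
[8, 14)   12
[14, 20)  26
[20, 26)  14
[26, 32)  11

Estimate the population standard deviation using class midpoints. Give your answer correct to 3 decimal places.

Midpoints: 11, 17, 23, 29
n = 63, Σfm = 1215, mean = 19.2857
Σfm² = 25623
Σf(m − x̄)² = Σfm² − (Σfm)²/n = 25623 − 1215²/63 = 2190.8571
Population variance = 2190.8571 / 63 = 34.7755
Standard deviation = √34.7755 = 5.8971

5.897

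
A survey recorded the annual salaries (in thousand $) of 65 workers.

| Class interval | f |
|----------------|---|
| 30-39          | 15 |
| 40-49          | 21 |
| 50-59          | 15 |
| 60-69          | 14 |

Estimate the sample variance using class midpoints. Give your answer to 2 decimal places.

Midpoints: 34.5, 44.5, 54.5, 64.5
n = 65, Σfm = 3172.5, mean = 48.8077
Σfm² = 162236.25
Σf(m − x̄)² = Σfm² − (Σfm)²/n = 162236.25 − 3172.5²/65 = 7393.8462
Sample variance = 7393.8462 / 64 = 115.5288

115.53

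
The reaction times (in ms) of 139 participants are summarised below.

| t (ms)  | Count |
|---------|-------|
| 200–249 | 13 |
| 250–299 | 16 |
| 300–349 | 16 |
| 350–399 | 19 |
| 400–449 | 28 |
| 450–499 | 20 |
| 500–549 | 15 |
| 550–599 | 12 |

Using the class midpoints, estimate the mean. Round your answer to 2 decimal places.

401.12

Midpoints: 224.5, 274.5, 324.5, 374.5, 424.5, 474.5, 524.5, 574.5
Σfm = 13×224.5 + 16×274.5 + 16×324.5 + 19×374.5 + 28×424.5 + 20×474.5 + 15×524.5 + 12×574.5 = 55755.5
n = Σf = 139
Mean = 55755.5 / 139 = 401.1187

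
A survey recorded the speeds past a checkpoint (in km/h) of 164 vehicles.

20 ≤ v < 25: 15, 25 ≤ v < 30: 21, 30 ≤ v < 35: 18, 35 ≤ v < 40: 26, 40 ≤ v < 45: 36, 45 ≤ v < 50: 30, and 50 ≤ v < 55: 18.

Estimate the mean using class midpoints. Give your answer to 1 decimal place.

38.9

Midpoints: 22.5, 27.5, 32.5, 37.5, 42.5, 47.5, 52.5
Σfm = 15×22.5 + 21×27.5 + 18×32.5 + 26×37.5 + 36×42.5 + 30×47.5 + 18×52.5 = 6375
n = Σf = 164
Mean = 6375 / 164 = 38.8720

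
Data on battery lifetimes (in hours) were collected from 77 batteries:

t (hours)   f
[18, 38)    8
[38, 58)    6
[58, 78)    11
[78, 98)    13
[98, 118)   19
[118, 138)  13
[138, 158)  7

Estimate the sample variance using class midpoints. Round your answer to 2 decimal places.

1243.75

Midpoints: 28, 48, 68, 88, 108, 128, 148
n = 77, Σfm = 7156, mean = 92.9351
Σfm² = 759568
Σf(m − x̄)² = Σfm² − (Σfm)²/n = 759568 − 7156²/77 = 94524.6753
Sample variance = 94524.6753 / 76 = 1243.7457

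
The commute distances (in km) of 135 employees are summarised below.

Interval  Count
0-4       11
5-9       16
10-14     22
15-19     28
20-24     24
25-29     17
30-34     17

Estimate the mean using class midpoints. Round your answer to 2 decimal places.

Midpoints: 2, 7, 12, 17, 22, 27, 32
Σfm = 11×2 + 16×7 + 22×12 + 28×17 + 24×22 + 17×27 + 17×32 = 2405
n = Σf = 135
Mean = 2405 / 135 = 17.8148

17.81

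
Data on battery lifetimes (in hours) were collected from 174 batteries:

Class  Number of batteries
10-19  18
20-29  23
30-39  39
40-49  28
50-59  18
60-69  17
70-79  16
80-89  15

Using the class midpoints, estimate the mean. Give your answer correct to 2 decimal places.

Midpoints: 14.5, 24.5, 34.5, 44.5, 54.5, 64.5, 74.5, 84.5
Σfm = 18×14.5 + 23×24.5 + 39×34.5 + 28×44.5 + 18×54.5 + 17×64.5 + 16×74.5 + 15×84.5 = 7953
n = Σf = 174
Mean = 7953 / 174 = 45.7069

45.71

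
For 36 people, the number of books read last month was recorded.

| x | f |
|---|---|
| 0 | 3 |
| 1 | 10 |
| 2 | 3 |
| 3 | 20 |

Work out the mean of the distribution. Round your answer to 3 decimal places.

Values: 0, 1, 2, 3
Σfx = 3×0 + 10×1 + 3×2 + 20×3 = 76
n = Σf = 36
Mean = 76 / 36 = 2.1111

2.111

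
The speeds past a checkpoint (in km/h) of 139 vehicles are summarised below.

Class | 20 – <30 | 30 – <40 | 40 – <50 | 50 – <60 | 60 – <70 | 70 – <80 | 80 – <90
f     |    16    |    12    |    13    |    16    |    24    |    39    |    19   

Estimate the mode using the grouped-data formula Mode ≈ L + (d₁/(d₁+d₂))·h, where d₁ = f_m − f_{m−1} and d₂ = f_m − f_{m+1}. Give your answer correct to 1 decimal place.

Modal class: 70 – <80 (highest frequency 39).
d₁ = 39 − 24 = 15, d₂ = 39 − 19 = 20
Mode ≈ 70 + (15/(15+20)) × 10 = 70 + 4.2857 = 74.2857

74.3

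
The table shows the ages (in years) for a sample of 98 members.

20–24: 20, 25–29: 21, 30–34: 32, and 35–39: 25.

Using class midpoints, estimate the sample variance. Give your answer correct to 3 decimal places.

29.066

Midpoints: 22, 27, 32, 37
n = 98, Σfm = 2956, mean = 30.1633
Σfm² = 91982
Σf(m − x̄)² = Σfm² − (Σfm)²/n = 91982 − 2956²/98 = 2819.3878
Sample variance = 2819.3878 / 97 = 29.0659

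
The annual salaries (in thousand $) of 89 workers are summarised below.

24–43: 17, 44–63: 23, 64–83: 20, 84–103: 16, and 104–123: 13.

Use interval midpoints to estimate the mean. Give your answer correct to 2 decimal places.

70.13

Midpoints: 33.5, 53.5, 73.5, 93.5, 113.5
Σfm = 17×33.5 + 23×53.5 + 20×73.5 + 16×93.5 + 13×113.5 = 6241.5
n = Σf = 89
Mean = 6241.5 / 89 = 70.1292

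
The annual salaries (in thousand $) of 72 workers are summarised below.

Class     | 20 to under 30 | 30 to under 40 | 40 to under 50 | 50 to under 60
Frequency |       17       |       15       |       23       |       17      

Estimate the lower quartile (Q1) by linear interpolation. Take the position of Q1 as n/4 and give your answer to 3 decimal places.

Cumulative frequencies: 17, 32, 55, 72
n = 72; position = n/4 = 18.
This falls in the class 30 to under 40: L = 30, F = 17, f = 15, h = 10.
Lower quartile ≈ 30 + ((18 − 17) / 15) × 10 = 30.6667

30.667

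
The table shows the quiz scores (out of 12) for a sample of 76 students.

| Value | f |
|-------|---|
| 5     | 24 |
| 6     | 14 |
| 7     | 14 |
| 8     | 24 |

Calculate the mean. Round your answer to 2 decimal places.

6.50

Values: 5, 6, 7, 8
Σfx = 24×5 + 14×6 + 14×7 + 24×8 = 494
n = Σf = 76
Mean = 494 / 76 = 6.5000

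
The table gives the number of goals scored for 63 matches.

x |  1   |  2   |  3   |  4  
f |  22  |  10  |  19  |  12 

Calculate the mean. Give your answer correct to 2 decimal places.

2.33

Values: 1, 2, 3, 4
Σfx = 22×1 + 10×2 + 19×3 + 12×4 = 147
n = Σf = 63
Mean = 147 / 63 = 2.3333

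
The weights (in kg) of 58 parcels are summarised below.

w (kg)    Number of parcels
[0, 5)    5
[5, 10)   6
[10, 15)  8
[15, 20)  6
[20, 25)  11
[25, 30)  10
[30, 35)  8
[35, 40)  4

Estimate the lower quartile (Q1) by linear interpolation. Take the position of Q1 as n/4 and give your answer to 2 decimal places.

12.19

Cumulative frequencies: 5, 11, 19, 25, 36, 46, 54, 58
n = 58; position = n/4 = 14.5.
This falls in the class [10, 15): L = 10, F = 11, f = 8, h = 5.
Lower quartile ≈ 10 + ((14.5 − 11) / 8) × 5 = 12.1875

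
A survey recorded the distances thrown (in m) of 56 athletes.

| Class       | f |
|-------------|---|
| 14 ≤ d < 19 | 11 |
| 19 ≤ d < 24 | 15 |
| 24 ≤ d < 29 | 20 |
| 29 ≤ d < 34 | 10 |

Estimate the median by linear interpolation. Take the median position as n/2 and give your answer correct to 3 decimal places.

24.500

Cumulative frequencies: 11, 26, 46, 56
n = 56; position = n/2 = 28.
This falls in the class 24 ≤ d < 29: L = 24, F = 26, f = 20, h = 5.
Median ≈ 24 + ((28 − 26) / 20) × 5 = 24.5000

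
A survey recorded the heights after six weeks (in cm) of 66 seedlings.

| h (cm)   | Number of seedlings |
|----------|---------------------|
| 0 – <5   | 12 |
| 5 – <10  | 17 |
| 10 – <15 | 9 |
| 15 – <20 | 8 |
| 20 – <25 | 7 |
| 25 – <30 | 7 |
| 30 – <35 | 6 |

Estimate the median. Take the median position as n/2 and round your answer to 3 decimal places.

12.222

Cumulative frequencies: 12, 29, 38, 46, 53, 60, 66
n = 66; position = n/2 = 33.
This falls in the class 10 – <15: L = 10, F = 29, f = 9, h = 5.
Median ≈ 10 + ((33 − 29) / 9) × 5 = 12.2222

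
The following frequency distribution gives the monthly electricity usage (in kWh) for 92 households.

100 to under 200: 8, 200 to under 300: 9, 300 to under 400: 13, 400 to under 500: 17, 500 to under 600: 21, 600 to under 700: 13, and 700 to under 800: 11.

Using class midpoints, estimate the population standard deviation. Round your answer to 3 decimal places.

Midpoints: 150, 250, 350, 450, 550, 650, 750
n = 92, Σfm = 43900, mean = 477.1739
Σfm² = 23810000
Σf(m − x̄)² = Σfm² − (Σfm)²/n = 23810000 − 43900²/92 = 2862065.2174
Population variance = 2862065.2174 / 92 = 31109.4045
Standard deviation = √31109.4045 = 176.3786

176.379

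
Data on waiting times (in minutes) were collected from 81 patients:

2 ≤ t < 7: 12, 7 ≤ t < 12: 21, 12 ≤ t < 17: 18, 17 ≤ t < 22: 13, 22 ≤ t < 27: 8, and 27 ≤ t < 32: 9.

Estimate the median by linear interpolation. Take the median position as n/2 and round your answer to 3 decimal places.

14.083

Cumulative frequencies: 12, 33, 51, 64, 72, 81
n = 81; position = n/2 = 40.5.
This falls in the class 12 ≤ t < 17: L = 12, F = 33, f = 18, h = 5.
Median ≈ 12 + ((40.5 − 33) / 18) × 5 = 14.0833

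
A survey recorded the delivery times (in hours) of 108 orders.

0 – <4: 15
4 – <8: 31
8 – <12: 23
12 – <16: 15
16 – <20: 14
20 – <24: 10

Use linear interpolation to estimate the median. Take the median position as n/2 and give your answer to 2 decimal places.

9.39

Cumulative frequencies: 15, 46, 69, 84, 98, 108
n = 108; position = n/2 = 54.
This falls in the class 8 – <12: L = 8, F = 46, f = 23, h = 4.
Median ≈ 8 + ((54 − 46) / 23) × 4 = 9.3913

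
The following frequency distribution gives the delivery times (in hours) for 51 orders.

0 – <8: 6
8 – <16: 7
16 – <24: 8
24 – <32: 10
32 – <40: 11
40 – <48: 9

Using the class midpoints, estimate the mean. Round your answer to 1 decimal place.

Midpoints: 4, 12, 20, 28, 36, 44
Σfm = 6×4 + 7×12 + 8×20 + 10×28 + 11×36 + 9×44 = 1340
n = Σf = 51
Mean = 1340 / 51 = 26.2745

26.3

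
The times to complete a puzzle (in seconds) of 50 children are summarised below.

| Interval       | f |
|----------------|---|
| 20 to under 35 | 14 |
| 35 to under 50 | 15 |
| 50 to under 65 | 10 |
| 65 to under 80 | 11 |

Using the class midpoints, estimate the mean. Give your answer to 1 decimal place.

47.9

Midpoints: 27.5, 42.5, 57.5, 72.5
Σfm = 14×27.5 + 15×42.5 + 10×57.5 + 11×72.5 = 2395
n = Σf = 50
Mean = 2395 / 50 = 47.9000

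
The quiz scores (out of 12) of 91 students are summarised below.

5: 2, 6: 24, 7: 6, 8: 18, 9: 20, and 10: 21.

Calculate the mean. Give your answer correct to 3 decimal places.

Values: 5, 6, 7, 8, 9, 10
Σfx = 2×5 + 24×6 + 6×7 + 18×8 + 20×9 + 21×10 = 730
n = Σf = 91
Mean = 730 / 91 = 8.0220

8.022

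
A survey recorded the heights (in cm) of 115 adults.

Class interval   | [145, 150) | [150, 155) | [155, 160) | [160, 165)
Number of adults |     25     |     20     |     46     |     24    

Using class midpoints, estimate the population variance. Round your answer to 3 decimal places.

Midpoints: 147.5, 152.5, 157.5, 162.5
n = 115, Σfm = 17882.5, mean = 155.5000
Σfm² = 2783868.75
Σf(m − x̄)² = Σfm² − (Σfm)²/n = 2783868.75 − 17882.5²/115 = 3140.0000
Population variance = 3140.0000 / 115 = 27.3043

27.304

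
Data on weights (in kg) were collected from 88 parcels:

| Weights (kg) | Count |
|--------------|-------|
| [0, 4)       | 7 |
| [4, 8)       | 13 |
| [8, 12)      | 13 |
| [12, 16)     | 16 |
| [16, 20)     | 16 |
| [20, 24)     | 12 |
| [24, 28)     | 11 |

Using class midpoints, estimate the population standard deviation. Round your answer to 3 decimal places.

7.250

Midpoints: 2, 6, 10, 14, 18, 22, 26
n = 88, Σfm = 1284, mean = 14.5909
Σfm² = 23360
Σf(m − x̄)² = Σfm² − (Σfm)²/n = 23360 − 1284²/88 = 4625.2727
Population variance = 4625.2727 / 88 = 52.5599
Standard deviation = √52.5599 = 7.2498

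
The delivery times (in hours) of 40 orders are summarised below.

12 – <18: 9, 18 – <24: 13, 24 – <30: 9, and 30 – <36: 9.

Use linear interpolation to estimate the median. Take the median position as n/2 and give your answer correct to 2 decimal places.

23.08

Cumulative frequencies: 9, 22, 31, 40
n = 40; position = n/2 = 20.
This falls in the class 18 – <24: L = 18, F = 9, f = 13, h = 6.
Median ≈ 18 + ((20 − 9) / 13) × 6 = 23.0769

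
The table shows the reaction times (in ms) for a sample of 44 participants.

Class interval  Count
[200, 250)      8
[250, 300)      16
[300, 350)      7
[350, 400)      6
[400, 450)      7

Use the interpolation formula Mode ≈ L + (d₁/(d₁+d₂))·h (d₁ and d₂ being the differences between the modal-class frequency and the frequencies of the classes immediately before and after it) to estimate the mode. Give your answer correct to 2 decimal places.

Modal class: [250, 300) (highest frequency 16).
d₁ = 16 − 8 = 8, d₂ = 16 − 7 = 9
Mode ≈ 250 + (8/(8+9)) × 50 = 250 + 23.5294 = 273.5294

273.53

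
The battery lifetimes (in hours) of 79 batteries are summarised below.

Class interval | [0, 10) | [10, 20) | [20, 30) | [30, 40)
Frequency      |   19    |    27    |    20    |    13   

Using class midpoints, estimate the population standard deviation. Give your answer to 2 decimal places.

10.17

Midpoints: 5, 15, 25, 35
n = 79, Σfm = 1455, mean = 18.4177
Σfm² = 34975
Σf(m − x̄)² = Σfm² − (Σfm)²/n = 34975 − 1455²/79 = 8177.2152
Population variance = 8177.2152 / 79 = 103.5091
Standard deviation = √103.5091 = 10.1739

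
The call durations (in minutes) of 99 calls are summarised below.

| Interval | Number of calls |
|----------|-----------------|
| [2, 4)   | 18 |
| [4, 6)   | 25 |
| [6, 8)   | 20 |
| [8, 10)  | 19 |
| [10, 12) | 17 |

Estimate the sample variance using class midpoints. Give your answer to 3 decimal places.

7.484

Midpoints: 3, 5, 7, 9, 11
n = 99, Σfm = 677, mean = 6.8384
Σfm² = 5363
Σf(m − x̄)² = Σfm² − (Σfm)²/n = 5363 − 677²/99 = 733.4141
Sample variance = 733.4141 / 98 = 7.4838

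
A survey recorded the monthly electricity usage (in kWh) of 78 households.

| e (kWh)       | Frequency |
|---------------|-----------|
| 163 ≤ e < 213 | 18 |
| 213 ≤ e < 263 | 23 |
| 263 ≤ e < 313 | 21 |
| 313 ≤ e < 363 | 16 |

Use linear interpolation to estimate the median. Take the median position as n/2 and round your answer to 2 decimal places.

Cumulative frequencies: 18, 41, 62, 78
n = 78; position = n/2 = 39.
This falls in the class 213 ≤ e < 263: L = 213, F = 18, f = 23, h = 50.
Median ≈ 213 + ((39 − 18) / 23) × 50 = 258.6522

258.65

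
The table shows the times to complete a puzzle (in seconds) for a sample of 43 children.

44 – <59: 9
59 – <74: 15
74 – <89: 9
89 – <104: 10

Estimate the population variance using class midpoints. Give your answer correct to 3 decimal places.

254.813

Midpoints: 51.5, 66.5, 81.5, 96.5
n = 43, Σfm = 3159.5, mean = 73.4767
Σfm² = 243106.75
Σf(m − x̄)² = Σfm² − (Σfm)²/n = 243106.75 − 3159.5²/43 = 10956.9767
Population variance = 10956.9767 / 43 = 254.8134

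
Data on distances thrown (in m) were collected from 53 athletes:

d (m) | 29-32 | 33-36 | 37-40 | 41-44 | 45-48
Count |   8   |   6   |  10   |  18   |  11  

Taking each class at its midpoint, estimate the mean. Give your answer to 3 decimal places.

39.858

Midpoints: 30.5, 34.5, 38.5, 42.5, 46.5
Σfm = 8×30.5 + 6×34.5 + 10×38.5 + 18×42.5 + 11×46.5 = 2112.5
n = Σf = 53
Mean = 2112.5 / 53 = 39.8585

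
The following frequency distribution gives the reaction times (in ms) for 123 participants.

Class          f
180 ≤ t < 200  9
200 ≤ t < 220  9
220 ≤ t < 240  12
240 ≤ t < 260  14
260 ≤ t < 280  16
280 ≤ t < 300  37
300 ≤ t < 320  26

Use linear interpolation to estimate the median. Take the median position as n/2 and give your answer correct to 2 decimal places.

Cumulative frequencies: 9, 18, 30, 44, 60, 97, 123
n = 123; position = n/2 = 61.5.
This falls in the class 280 ≤ t < 300: L = 280, F = 60, f = 37, h = 20.
Median ≈ 280 + ((61.5 − 60) / 37) × 20 = 280.8108

280.81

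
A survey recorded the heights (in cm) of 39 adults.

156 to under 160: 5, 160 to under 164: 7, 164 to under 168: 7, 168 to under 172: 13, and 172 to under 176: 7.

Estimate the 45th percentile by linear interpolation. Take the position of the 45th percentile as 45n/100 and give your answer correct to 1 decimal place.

Cumulative frequencies: 5, 12, 19, 32, 39
n = 39; position = 45n/100 = 17.55.
This falls in the class 164 to under 168: L = 164, F = 12, f = 7, h = 4.
45th percentile ≈ 164 + ((17.55 − 12) / 7) × 4 = 167.1714

167.2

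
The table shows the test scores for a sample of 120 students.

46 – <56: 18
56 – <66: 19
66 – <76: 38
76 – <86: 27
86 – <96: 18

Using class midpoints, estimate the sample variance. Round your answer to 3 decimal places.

Midpoints: 51, 61, 71, 81, 91
n = 120, Σfm = 8600, mean = 71.6667
Σfm² = 635280
Σf(m − x̄)² = Σfm² − (Σfm)²/n = 635280 − 8600²/120 = 18946.6667
Sample variance = 18946.6667 / 119 = 159.2157

159.216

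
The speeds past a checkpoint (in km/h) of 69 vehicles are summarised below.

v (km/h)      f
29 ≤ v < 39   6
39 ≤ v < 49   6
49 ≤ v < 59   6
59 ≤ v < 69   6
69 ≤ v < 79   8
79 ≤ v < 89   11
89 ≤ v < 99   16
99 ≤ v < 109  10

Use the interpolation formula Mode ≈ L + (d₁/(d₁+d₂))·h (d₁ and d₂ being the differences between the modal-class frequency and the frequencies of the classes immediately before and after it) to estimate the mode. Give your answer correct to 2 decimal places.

93.55

Modal class: 89 ≤ v < 99 (highest frequency 16).
d₁ = 16 − 11 = 5, d₂ = 16 − 10 = 6
Mode ≈ 89 + (5/(5+6)) × 10 = 89 + 4.5455 = 93.5455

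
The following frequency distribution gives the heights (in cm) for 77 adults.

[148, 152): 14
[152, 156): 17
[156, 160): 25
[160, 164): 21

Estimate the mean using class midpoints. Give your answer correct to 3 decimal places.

156.753

Midpoints: 150, 154, 158, 162
Σfm = 14×150 + 17×154 + 25×158 + 21×162 = 12070
n = Σf = 77
Mean = 12070 / 77 = 156.7532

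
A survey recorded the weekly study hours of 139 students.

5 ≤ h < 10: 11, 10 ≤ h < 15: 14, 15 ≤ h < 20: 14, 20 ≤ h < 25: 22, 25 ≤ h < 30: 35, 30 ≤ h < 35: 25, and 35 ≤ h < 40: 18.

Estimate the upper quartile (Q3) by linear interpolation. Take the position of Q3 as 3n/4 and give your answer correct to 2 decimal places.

Cumulative frequencies: 11, 25, 39, 61, 96, 121, 139
n = 139; position = 3n/4 = 104.25.
This falls in the class 30 ≤ h < 35: L = 30, F = 96, f = 25, h = 5.
Upper quartile ≈ 30 + ((104.25 − 96) / 25) × 5 = 31.6500

31.65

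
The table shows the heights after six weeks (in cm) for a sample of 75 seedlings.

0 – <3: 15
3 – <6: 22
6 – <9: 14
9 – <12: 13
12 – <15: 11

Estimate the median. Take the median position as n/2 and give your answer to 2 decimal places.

6.11

Cumulative frequencies: 15, 37, 51, 64, 75
n = 75; position = n/2 = 37.5.
This falls in the class 6 – <9: L = 6, F = 37, f = 14, h = 3.
Median ≈ 6 + ((37.5 − 37) / 14) × 3 = 6.1071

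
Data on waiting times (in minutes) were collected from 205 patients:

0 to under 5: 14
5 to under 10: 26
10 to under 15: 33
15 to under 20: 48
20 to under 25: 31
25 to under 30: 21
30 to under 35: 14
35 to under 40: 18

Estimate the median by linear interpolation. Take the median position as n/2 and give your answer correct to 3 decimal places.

Cumulative frequencies: 14, 40, 73, 121, 152, 173, 187, 205
n = 205; position = n/2 = 102.5.
This falls in the class 15 to under 20: L = 15, F = 73, f = 48, h = 5.
Median ≈ 15 + ((102.5 − 73) / 48) × 5 = 18.0729

18.073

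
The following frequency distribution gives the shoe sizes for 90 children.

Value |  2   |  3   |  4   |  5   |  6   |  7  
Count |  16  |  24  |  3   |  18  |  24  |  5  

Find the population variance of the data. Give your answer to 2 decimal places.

2.67

Values: 2, 3, 4, 5, 6, 7
n = 90, Σfx = 385, mean = 4.2778
Σfx² = 1887
Σf(x − x̄)² = Σfx² − (Σfx)²/n = 1887 − 385²/90 = 240.0556
Population variance = 240.0556 / 90 = 2.6673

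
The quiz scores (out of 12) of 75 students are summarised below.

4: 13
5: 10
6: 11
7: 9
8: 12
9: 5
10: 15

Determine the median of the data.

7

Cumulative frequencies: 13, 23, 34, 43, 55, 60, 75
n = 75, so the median is the value in position (n+1)/2 = 38.
Position 38 falls at value 7.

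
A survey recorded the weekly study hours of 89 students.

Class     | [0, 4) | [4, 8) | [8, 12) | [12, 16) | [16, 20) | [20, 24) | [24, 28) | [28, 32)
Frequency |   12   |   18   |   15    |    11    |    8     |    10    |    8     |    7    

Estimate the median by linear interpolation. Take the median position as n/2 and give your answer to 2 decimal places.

11.87

Cumulative frequencies: 12, 30, 45, 56, 64, 74, 82, 89
n = 89; position = n/2 = 44.5.
This falls in the class [8, 12): L = 8, F = 30, f = 15, h = 4.
Median ≈ 8 + ((44.5 − 30) / 15) × 4 = 11.8667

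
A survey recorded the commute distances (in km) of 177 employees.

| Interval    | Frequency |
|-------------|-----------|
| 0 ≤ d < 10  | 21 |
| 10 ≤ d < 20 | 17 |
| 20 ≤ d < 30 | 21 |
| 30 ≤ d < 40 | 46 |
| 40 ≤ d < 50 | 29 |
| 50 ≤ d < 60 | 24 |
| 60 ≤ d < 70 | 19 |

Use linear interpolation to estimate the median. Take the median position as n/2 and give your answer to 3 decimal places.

36.413

Cumulative frequencies: 21, 38, 59, 105, 134, 158, 177
n = 177; position = n/2 = 88.5.
This falls in the class 30 ≤ d < 40: L = 30, F = 59, f = 46, h = 10.
Median ≈ 30 + ((88.5 − 59) / 46) × 10 = 36.4130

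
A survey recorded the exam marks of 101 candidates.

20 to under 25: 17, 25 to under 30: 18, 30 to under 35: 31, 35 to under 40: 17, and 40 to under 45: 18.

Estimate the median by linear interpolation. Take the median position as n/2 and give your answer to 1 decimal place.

32.5

Cumulative frequencies: 17, 35, 66, 83, 101
n = 101; position = n/2 = 50.5.
This falls in the class 30 to under 35: L = 30, F = 35, f = 31, h = 5.
Median ≈ 30 + ((50.5 − 35) / 31) × 5 = 32.5000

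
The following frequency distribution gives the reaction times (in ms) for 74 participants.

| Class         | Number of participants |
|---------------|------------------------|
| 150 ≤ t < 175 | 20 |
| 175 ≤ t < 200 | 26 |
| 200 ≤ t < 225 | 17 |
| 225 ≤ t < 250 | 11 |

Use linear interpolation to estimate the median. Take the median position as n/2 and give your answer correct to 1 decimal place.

191.3

Cumulative frequencies: 20, 46, 63, 74
n = 74; position = n/2 = 37.
This falls in the class 175 ≤ t < 200: L = 175, F = 20, f = 26, h = 25.
Median ≈ 175 + ((37 − 20) / 26) × 25 = 191.3462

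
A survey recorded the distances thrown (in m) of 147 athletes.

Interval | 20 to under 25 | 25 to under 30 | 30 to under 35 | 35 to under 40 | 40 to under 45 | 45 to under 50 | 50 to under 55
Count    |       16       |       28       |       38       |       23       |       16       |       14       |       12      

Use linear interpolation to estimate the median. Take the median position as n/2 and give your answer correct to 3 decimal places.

33.882

Cumulative frequencies: 16, 44, 82, 105, 121, 135, 147
n = 147; position = n/2 = 73.5.
This falls in the class 30 to under 35: L = 30, F = 44, f = 38, h = 5.
Median ≈ 30 + ((73.5 − 44) / 38) × 5 = 33.8816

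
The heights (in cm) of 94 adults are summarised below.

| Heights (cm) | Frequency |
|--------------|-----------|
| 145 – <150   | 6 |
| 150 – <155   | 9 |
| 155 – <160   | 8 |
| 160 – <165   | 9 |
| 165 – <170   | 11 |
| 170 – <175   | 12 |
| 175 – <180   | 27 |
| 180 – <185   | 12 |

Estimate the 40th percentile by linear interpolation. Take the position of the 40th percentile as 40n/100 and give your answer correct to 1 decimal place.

Cumulative frequencies: 6, 15, 23, 32, 43, 55, 82, 94
n = 94; position = 40n/100 = 37.6.
This falls in the class 165 – <170: L = 165, F = 32, f = 11, h = 5.
40th percentile ≈ 165 + ((37.6 − 32) / 11) × 5 = 167.5455

167.5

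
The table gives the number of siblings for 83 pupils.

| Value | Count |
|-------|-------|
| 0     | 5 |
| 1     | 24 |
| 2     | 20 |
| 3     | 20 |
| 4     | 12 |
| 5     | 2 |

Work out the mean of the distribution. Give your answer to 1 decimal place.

2.2

Values: 0, 1, 2, 3, 4, 5
Σfx = 5×0 + 24×1 + 20×2 + 20×3 + 12×4 + 2×5 = 182
n = Σf = 83
Mean = 182 / 83 = 2.1928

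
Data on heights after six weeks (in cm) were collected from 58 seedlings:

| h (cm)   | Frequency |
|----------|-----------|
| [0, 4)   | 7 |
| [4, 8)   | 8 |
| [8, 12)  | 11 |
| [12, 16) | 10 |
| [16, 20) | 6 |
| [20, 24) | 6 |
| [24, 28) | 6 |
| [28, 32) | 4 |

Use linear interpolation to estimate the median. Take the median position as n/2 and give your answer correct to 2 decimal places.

Cumulative frequencies: 7, 15, 26, 36, 42, 48, 54, 58
n = 58; position = n/2 = 29.
This falls in the class [12, 16): L = 12, F = 26, f = 10, h = 4.
Median ≈ 12 + ((29 − 26) / 10) × 4 = 13.2000

13.20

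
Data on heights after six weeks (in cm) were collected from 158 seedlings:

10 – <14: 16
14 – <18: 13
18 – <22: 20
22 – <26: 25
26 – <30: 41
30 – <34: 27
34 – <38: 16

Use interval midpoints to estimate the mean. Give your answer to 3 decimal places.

Midpoints: 12, 16, 20, 24, 28, 32, 36
Σfm = 16×12 + 13×16 + 20×20 + 25×24 + 41×28 + 27×32 + 16×36 = 3988
n = Σf = 158
Mean = 3988 / 158 = 25.2405

25.241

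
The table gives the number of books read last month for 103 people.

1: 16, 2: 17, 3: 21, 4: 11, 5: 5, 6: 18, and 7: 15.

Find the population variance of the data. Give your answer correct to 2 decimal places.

4.29

Values: 1, 2, 3, 4, 5, 6, 7
n = 103, Σfx = 395, mean = 3.8350
Σfx² = 1957
Σf(x − x̄)² = Σfx² − (Σfx)²/n = 1957 − 395²/103 = 442.1942
Population variance = 442.1942 / 103 = 4.2931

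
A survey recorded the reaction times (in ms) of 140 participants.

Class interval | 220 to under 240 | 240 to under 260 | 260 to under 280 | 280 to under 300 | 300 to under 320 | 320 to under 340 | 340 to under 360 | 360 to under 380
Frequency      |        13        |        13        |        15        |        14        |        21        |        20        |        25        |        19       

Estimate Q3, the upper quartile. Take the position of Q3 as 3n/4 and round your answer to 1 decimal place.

347.2

Cumulative frequencies: 13, 26, 41, 55, 76, 96, 121, 140
n = 140; position = 3n/4 = 105.
This falls in the class 340 to under 360: L = 340, F = 96, f = 25, h = 20.
Upper quartile ≈ 340 + ((105 − 96) / 25) × 20 = 347.2000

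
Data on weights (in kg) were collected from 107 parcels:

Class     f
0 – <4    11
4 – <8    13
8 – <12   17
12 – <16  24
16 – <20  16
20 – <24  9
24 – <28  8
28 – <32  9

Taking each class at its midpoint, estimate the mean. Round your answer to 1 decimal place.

Midpoints: 2, 6, 10, 14, 18, 22, 26, 30
Σfm = 11×2 + 13×6 + 17×10 + 24×14 + 16×18 + 9×22 + 8×26 + 9×30 = 1570
n = Σf = 107
Mean = 1570 / 107 = 14.6729

14.7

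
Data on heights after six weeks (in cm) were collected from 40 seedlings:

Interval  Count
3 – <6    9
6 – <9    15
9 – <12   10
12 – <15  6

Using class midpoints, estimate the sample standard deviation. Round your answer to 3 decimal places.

2.991

Midpoints: 4.5, 7.5, 10.5, 13.5
n = 40, Σfm = 339, mean = 8.4750
Σfm² = 3222
Σf(m − x̄)² = Σfm² − (Σfm)²/n = 3222 − 339²/40 = 348.9750
Sample variance = 348.9750 / 39 = 8.9481
Standard deviation = √8.9481 = 2.9913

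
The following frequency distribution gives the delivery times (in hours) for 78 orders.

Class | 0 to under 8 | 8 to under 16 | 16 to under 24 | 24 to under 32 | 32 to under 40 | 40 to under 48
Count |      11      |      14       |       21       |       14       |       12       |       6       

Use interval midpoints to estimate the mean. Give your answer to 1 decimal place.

Midpoints: 4, 12, 20, 28, 36, 44
Σfm = 11×4 + 14×12 + 21×20 + 14×28 + 12×36 + 6×44 = 1720
n = Σf = 78
Mean = 1720 / 78 = 22.0513

22.1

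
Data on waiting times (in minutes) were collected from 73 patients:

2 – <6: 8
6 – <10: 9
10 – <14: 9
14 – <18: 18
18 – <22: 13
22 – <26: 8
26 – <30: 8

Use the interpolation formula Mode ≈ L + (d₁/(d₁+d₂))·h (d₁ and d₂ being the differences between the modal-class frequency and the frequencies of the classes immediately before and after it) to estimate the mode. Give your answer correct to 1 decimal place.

16.6

Modal class: 14 – <18 (highest frequency 18).
d₁ = 18 − 9 = 9, d₂ = 18 − 13 = 5
Mode ≈ 14 + (9/(9+5)) × 4 = 14 + 2.5714 = 16.5714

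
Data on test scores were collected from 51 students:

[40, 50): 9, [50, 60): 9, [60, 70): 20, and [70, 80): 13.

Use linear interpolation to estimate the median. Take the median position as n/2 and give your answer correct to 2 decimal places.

Cumulative frequencies: 9, 18, 38, 51
n = 51; position = n/2 = 25.5.
This falls in the class [60, 70): L = 60, F = 18, f = 20, h = 10.
Median ≈ 60 + ((25.5 − 18) / 20) × 10 = 63.7500

63.75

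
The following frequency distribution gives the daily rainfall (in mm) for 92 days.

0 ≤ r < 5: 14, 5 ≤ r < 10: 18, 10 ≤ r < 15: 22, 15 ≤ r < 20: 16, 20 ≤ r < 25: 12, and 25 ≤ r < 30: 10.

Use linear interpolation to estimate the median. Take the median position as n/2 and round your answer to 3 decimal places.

Cumulative frequencies: 14, 32, 54, 70, 82, 92
n = 92; position = n/2 = 46.
This falls in the class 10 ≤ r < 15: L = 10, F = 32, f = 22, h = 5.
Median ≈ 10 + ((46 − 32) / 22) × 5 = 13.1818

13.182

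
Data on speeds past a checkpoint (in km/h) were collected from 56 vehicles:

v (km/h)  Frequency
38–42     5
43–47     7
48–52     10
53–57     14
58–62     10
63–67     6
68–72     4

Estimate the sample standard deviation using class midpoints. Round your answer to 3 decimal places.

Midpoints: 40, 45, 50, 55, 60, 65, 70
n = 56, Σfm = 3055, mean = 54.5536
Σfm² = 170475
Σf(m − x̄)² = Σfm² − (Σfm)²/n = 170475 − 3055²/56 = 3813.8393
Sample variance = 3813.8393 / 55 = 69.3425
Standard deviation = √69.3425 = 8.3272

8.327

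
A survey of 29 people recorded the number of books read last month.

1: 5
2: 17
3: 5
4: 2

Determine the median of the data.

2

Cumulative frequencies: 5, 22, 27, 29
n = 29, so the median is the value in position (n+1)/2 = 15.
Position 15 falls at value 2.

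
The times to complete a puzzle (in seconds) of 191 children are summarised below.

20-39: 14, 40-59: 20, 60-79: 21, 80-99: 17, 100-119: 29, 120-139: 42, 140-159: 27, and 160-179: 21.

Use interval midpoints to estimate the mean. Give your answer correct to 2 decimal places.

107.82

Midpoints: 29.5, 49.5, 69.5, 89.5, 109.5, 129.5, 149.5, 169.5
Σfm = 14×29.5 + 20×49.5 + 21×69.5 + 17×89.5 + 29×109.5 + 42×129.5 + 27×149.5 + 21×169.5 = 20594.5
n = Σf = 191
Mean = 20594.5 / 191 = 107.8246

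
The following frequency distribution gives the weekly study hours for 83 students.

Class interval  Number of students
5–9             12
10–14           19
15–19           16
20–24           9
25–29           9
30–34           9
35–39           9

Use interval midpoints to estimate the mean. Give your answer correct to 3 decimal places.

Midpoints: 7, 12, 17, 22, 27, 32, 37
Σfm = 12×7 + 19×12 + 16×17 + 9×22 + 9×27 + 9×32 + 9×37 = 1646
n = Σf = 83
Mean = 1646 / 83 = 19.8313

19.831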